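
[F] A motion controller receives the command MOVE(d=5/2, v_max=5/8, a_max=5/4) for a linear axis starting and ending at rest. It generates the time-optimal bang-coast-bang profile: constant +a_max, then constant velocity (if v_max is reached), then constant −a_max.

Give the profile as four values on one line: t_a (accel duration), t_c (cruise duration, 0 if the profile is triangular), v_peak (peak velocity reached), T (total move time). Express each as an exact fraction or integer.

vₘ²/aₘ = (5/8)²/(5/4) = 5/16
5/2 ≥ 5/16 → trapezoidal
t_a = (5/8)/(5/4) = 1/2; v_peak = 5/8
d_cruise = 5/2 − 5/16 = 35/16; t_c = (35/16)/(5/8) = 7/2
T = 2·1/2 + 7/2 = 9/2

t_a=1/2 t_c=7/2 v_peak=5/8 T=9/2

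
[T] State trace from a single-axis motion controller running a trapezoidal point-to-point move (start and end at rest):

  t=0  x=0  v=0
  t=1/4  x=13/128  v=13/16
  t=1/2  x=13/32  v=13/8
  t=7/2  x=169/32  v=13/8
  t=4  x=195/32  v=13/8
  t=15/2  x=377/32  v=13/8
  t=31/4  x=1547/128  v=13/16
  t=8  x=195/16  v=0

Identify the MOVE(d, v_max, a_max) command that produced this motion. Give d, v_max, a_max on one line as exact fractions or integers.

final state: t=8, x=195/16, v=0 → d = 195/16
a_max = (13/16−0)/(1/4−0) = 13/4
max v = 13/8 over t∈[1/2,15/2] → v_max = 13/8
check: 13/8·(1/2+7) = 195/16 ✓

d=195/16 v_max=13/8 a_max=13/4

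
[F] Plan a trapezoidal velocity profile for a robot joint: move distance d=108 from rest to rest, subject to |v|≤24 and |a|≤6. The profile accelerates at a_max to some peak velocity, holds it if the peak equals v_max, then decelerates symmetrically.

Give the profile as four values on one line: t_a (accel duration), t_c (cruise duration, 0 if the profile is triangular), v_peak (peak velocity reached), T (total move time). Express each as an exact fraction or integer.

t_a=4 t_c=1/2 v_peak=24 T=17/2

vₘ²/aₘ = 24²/6 = 96
108 ≥ 96 ⇒ cruise phase
t_a = 24/6 = 4; v_peak = 24
d_cruise = 108 − 96 = 12; t_c = 12/24 = 1/2
T = 2·4 + 1/2 = 17/2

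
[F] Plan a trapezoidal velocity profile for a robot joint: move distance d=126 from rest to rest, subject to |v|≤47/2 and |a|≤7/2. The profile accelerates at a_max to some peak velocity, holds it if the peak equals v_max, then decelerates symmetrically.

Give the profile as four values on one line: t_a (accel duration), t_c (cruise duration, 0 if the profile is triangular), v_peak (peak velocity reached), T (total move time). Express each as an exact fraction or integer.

t_a=6 t_c=0 v_peak=21 T=12

vₘ²/aₘ = (47/2)²/(7/2) = 2209/14
126 < 2209/14 so t_c = 0
v_peak = √(126·7/2) = √441 = 21
t_a = 21/(7/2) = 6; t_c = 0
T = 2·6 = 12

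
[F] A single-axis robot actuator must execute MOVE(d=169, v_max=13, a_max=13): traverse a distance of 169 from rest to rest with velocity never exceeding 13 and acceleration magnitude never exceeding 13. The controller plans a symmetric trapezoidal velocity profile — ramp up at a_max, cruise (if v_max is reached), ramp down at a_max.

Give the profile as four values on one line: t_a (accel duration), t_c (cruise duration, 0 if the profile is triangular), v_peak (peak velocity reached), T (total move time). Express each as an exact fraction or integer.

v_max²/a_max = 13²/13 = 13
169 ≥ 13 → trapezoidal
t_a = 13/13 = 1; v_peak = 13
d_cruise = 169 − 13 = 156; t_c = 156/13 = 12
T = 2·1 + 12 = 14

t_a=1 t_c=12 v_peak=13 T=14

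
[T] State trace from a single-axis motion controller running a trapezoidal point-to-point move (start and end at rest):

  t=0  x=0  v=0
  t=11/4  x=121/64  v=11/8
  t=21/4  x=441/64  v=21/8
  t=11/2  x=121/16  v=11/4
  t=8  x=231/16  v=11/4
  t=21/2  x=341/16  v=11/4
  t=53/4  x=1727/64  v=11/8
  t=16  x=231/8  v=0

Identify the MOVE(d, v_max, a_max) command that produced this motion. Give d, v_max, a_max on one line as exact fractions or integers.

d=231/8 v_max=11/4 a_max=1/2

final state: t=16, x=231/8, v=0 → d = 231/8
a_max = (11/8−0)/(11/4−0) = 1/2
max v = 11/4 over t∈[11/2,21/2] → v_max = 11/4
check: 11/4·(11/2+5) = 231/8 ✓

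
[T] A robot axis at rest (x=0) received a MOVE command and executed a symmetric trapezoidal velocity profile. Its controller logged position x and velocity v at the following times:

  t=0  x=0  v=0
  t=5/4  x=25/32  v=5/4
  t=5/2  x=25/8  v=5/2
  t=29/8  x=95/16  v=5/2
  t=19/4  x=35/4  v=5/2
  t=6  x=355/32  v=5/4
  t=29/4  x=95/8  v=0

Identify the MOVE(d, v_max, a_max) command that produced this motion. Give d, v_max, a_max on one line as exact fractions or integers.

final state: t=29/4, x=95/8, v=0 → d = 95/8
a_max = (5/4−0)/(5/4−0) = 1
max v = 5/2 over t∈[5/2,19/4] → v_max = 5/2
check: 5/2·(5/2+9/4) = 95/8 ✓

d=95/8 v_max=5/2 a_max=1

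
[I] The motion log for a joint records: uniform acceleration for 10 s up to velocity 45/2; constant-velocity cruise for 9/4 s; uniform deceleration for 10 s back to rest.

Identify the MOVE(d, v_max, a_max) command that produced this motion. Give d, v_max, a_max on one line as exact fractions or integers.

d=2205/8 v_max=45/2 a_max=9/4

a_max = (45/2)/10 = 9/4
d_a = ½·45/2·10 = 225/2; d_c = 45/2·9/4 = 405/8
d = 2·225/2 + 405/8 = 2205/8
t_c = 9/4 > 0 ⇒ limit active, v_max = 45/2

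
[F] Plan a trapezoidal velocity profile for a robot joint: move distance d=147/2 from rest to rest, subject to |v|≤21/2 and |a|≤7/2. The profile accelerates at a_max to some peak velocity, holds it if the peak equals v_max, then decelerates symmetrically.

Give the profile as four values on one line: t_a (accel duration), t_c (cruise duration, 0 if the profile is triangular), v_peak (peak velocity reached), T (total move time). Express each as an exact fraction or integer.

vₘ²/aₘ = (21/2)²/(7/2) = 63/2
147/2 ≥ 63/2 so v_max reached
t_a = (21/2)/(7/2) = 3; v_peak = 21/2
d_cruise = 147/2 − 63/2 = 42; t_c = 42/(21/2) = 4
T = 2·3 + 4 = 10

t_a=3 t_c=4 v_peak=21/2 T=10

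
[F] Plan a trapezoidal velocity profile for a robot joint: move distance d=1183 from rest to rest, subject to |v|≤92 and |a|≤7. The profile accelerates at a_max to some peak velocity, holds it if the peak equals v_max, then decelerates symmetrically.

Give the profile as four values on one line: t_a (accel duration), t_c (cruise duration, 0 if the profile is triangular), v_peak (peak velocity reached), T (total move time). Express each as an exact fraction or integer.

(v_max)²/a_max = 92²/7 = 8464/7
1183 < 8464/7 so t_c = 0
v_peak = √(1183·7) = √8281 = 91
t_a = 91/7 = 13; t_c = 0
T = 2·13 = 26

t_a=13 t_c=0 v_peak=91 T=26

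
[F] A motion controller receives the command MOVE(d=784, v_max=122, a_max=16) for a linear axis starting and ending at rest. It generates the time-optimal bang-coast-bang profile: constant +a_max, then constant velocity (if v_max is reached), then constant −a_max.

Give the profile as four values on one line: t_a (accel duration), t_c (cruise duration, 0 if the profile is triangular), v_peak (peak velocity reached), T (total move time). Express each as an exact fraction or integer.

t_a=7 t_c=0 v_peak=112 T=14

vₘ²/aₘ = 122²/16 = 3721/4
784 < 3721/4 ⇒ no cruise
v_peak = √(784·16) = √12544 = 112
t_a = 112/16 = 7; t_c = 0
T = 2·7 = 14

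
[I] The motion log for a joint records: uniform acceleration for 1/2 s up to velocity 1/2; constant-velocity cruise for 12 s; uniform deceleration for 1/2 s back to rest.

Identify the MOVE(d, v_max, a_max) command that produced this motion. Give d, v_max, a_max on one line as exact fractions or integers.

a_max = (1/2)/(1/2) = 1
d_a = ½·1/2·1/2 = 1/8; d_c = 1/2·12 = 6
d = 2·1/8 + 6 = 25/4
t_c = 12 > 0 ⇒ limit active, v_max = 1/2

d=25/4 v_max=1/2 a_max=1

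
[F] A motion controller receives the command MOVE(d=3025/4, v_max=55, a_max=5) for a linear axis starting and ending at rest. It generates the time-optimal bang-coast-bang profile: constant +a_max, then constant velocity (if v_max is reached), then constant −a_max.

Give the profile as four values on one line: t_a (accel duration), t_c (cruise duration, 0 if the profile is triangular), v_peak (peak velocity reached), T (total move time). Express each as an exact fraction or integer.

t_a=11 t_c=11/4 v_peak=55 T=99/4

v_max²/a_max = 55²/5 = 605
3025/4 ≥ 605 ⇒ cruise phase
t_a = 55/5 = 11; v_peak = 55
d_cruise = 3025/4 − 605 = 605/4; t_c = (605/4)/55 = 11/4
T = 2·11 + 11/4 = 99/4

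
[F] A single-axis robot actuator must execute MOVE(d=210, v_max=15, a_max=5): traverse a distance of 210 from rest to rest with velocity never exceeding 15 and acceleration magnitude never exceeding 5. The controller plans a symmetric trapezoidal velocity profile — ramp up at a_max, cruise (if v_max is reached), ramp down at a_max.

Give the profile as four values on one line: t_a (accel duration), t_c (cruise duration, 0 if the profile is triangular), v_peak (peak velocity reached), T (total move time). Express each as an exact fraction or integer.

v_max²/a_max = 15²/5 = 45
210 ≥ 45 so v_max reached
t_a = 15/5 = 3; v_peak = 15
d_cruise = 210 − 45 = 165; t_c = 165/15 = 11
T = 2·3 + 11 = 17

t_a=3 t_c=11 v_peak=15 T=17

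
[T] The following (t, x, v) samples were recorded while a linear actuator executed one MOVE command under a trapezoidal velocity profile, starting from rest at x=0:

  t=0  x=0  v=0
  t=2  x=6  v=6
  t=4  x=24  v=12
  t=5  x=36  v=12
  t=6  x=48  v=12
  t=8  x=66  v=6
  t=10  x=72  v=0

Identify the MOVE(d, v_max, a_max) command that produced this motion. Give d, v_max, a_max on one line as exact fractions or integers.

d=72 v_max=12 a_max=3

final state: t=10, x=72, v=0 → d = 72
a_max = (6−0)/(2−0) = 3
max v = 12 over t∈[4,6] → v_max = 12
check: 12·(4+2) = 72 ✓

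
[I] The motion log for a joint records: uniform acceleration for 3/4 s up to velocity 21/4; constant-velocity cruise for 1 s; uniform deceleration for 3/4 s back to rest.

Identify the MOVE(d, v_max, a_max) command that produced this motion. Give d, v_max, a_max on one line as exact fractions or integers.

a_max = (21/4)/(3/4) = 7
d_a = ½·21/4·3/4 = 63/32; d_c = 21/4·1 = 21/4
d = 2·63/32 + 21/4 = 147/16
t_c = 1 > 0 so v_max = 21/4

d=147/16 v_max=21/4 a_max=7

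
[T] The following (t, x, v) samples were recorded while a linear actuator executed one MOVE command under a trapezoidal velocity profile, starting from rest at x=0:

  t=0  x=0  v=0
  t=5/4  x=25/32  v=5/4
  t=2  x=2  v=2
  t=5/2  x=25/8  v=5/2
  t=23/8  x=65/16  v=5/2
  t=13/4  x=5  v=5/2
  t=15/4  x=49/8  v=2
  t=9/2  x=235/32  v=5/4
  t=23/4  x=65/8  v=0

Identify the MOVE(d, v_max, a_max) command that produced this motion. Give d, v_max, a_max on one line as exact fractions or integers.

d=65/8 v_max=5/2 a_max=1

final state: t=23/4, x=65/8, v=0 → d = 65/8
a_max = (5/4−0)/(5/4−0) = 1
max v = 5/2 over t∈[5/2,13/4] → v_max = 5/2
check: 5/2·(5/2+3/4) = 65/8 ✓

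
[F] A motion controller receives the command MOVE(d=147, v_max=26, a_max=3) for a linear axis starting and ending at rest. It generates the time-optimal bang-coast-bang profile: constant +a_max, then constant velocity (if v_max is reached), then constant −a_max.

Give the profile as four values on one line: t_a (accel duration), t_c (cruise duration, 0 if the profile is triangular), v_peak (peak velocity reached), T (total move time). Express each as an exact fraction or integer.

vₘ²/aₘ = 26²/3 = 676/3
147 < 676/3 ⇒ no cruise
v_peak = √(147·3) = √441 = 21
t_a = 21/3 = 7; t_c = 0
T = 2·7 = 14

t_a=7 t_c=0 v_peak=21 T=14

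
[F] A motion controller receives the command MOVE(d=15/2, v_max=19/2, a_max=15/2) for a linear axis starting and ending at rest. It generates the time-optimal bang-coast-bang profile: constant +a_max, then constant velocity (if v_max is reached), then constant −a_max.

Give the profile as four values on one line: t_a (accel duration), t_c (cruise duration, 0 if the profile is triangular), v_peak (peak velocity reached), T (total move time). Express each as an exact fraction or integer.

v_max²/a_max = (19/2)²/(15/2) = 361/30
15/2 < 361/30 ⇒ no cruise
v_peak = √(15/2·15/2) = √(225/4) = 15/2
t_a = (15/2)/(15/2) = 1; t_c = 0
T = 2·1 = 2

t_a=1 t_c=0 v_peak=15/2 T=2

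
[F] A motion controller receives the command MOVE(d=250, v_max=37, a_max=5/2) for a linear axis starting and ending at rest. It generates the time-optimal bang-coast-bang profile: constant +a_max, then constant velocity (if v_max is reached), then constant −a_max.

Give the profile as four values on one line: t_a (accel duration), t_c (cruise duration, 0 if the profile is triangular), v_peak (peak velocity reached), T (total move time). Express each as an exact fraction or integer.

v_max²/a_max = 37²/(5/2) = 2738/5
250 < 2738/5 → triangular
v_peak = √(250·5/2) = √625 = 25
t_a = 25/(5/2) = 10; t_c = 0
T = 2·10 = 20

t_a=10 t_c=0 v_peak=25 T=20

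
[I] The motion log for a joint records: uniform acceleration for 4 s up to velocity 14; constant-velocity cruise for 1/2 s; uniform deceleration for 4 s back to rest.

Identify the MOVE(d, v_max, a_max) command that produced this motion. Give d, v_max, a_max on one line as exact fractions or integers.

d=63 v_max=14 a_max=7/2

a_max = 14/4 = 7/2
d_a = ½·14·4 = 28; d_c = 14·1/2 = 7
d = 2·28 + 7 = 63
t_c = 1/2 > 0 so v_max = 14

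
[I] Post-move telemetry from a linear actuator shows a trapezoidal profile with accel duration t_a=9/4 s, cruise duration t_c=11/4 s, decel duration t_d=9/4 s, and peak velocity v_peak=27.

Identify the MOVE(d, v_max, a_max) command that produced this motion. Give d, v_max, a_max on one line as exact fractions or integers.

d=135 v_max=27 a_max=12

a_max = 27/(9/4) = 12
d_a = ½·27·9/4 = 243/8; d_c = 27·11/4 = 297/4
d = 2·243/8 + 297/4 = 135
t_c = 11/4 > 0 → v_max = v_peak = 27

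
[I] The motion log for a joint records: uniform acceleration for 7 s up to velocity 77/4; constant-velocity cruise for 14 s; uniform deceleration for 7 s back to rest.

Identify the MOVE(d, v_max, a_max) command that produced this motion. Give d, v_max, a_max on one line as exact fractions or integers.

d=1617/4 v_max=77/4 a_max=11/4

a_max = (77/4)/7 = 11/4
d_a = ½·77/4·7 = 539/8; d_c = 77/4·14 = 539/2
d = 2·539/8 + 539/2 = 1617/4
t_c = 14 > 0 ⇒ limit active, v_max = 77/4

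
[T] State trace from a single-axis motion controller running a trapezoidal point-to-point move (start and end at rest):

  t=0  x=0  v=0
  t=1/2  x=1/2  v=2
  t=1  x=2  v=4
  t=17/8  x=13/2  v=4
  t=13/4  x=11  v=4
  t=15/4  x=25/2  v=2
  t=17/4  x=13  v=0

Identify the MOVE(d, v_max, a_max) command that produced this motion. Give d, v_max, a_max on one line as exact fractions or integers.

final state: t=17/4, x=13, v=0 → d = 13
a_max = (2−0)/(1/2−0) = 4
max v = 4 over t∈[1,13/4] → v_max = 4
check: 4·(1+9/4) = 13 ✓

d=13 v_max=4 a_max=4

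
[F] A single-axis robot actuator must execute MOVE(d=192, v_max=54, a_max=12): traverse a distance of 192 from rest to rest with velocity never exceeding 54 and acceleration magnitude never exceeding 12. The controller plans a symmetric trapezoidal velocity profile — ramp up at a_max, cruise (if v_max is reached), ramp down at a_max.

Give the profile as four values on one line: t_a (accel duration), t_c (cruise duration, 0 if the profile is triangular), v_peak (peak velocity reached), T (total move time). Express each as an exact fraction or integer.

t_a=4 t_c=0 v_peak=48 T=8

vₘ²/aₘ = 54²/12 = 243
192 < 243 → triangular
v_peak = √(192·12) = √2304 = 48
t_a = 48/12 = 4; t_c = 0
T = 2·4 = 8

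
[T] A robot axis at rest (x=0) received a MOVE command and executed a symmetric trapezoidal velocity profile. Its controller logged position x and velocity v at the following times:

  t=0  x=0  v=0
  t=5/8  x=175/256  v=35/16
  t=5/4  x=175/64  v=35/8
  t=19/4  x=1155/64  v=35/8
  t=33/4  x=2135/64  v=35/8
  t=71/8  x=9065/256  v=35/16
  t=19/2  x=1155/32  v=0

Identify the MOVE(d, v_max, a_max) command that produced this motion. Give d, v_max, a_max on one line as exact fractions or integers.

final state: t=19/2, x=1155/32, v=0 → d = 1155/32
a_max = (35/16−0)/(5/8−0) = 7/2
max v = 35/8 over t∈[5/4,33/4] → v_max = 35/8
check: 35/8·(5/4+7) = 1155/32 ✓

d=1155/32 v_max=35/8 a_max=7/2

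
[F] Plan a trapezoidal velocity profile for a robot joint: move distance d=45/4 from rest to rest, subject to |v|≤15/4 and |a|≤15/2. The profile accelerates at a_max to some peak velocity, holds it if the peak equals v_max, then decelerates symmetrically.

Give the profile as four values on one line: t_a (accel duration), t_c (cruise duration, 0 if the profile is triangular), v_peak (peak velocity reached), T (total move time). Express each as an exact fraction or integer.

t_a=1/2 t_c=5/2 v_peak=15/4 T=7/2

v_max²/a_max = (15/4)²/(15/2) = 15/8
45/4 ≥ 15/8 → trapezoidal
t_a = (15/4)/(15/2) = 1/2; v_peak = 15/4
d_cruise = 45/4 − 15/8 = 75/8; t_c = (75/8)/(15/4) = 5/2
T = 2·1/2 + 5/2 = 7/2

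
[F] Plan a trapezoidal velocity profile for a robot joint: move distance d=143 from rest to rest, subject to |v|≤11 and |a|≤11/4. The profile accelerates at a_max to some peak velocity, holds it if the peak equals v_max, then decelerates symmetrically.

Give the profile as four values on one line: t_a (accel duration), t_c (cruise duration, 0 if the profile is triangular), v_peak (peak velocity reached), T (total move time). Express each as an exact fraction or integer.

t_a=4 t_c=9 v_peak=11 T=17

v_max²/a_max = 11²/(11/4) = 44
143 ≥ 44 so v_max reached
t_a = 11/(11/4) = 4; v_peak = 11
d_cruise = 143 − 44 = 99; t_c = 99/11 = 9
T = 2·4 + 9 = 17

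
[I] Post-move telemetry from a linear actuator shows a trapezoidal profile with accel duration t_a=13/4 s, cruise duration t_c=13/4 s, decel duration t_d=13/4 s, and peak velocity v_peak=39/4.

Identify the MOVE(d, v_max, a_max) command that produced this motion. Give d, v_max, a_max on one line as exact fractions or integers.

d=507/8 v_max=39/4 a_max=3

a_max = (39/4)/(13/4) = 3
d_a = ½·39/4·13/4 = 507/32; d_c = 39/4·13/4 = 507/16
d = 2·507/32 + 507/16 = 507/8
t_c = 13/4 > 0 → v_max = v_peak = 39/4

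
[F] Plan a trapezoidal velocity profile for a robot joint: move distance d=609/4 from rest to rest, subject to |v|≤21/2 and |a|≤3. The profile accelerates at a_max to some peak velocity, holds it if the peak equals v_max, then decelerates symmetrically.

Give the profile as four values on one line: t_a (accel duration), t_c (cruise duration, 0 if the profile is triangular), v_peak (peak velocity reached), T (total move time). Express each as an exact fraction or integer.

t_a=7/2 t_c=11 v_peak=21/2 T=18

v_max²/a_max = (21/2)²/3 = 147/4
609/4 ≥ 147/4 → trapezoidal
t_a = (21/2)/3 = 7/2; v_peak = 21/2
d_cruise = 609/4 − 147/4 = 231/2; t_c = (231/2)/(21/2) = 11
T = 2·7/2 + 11 = 18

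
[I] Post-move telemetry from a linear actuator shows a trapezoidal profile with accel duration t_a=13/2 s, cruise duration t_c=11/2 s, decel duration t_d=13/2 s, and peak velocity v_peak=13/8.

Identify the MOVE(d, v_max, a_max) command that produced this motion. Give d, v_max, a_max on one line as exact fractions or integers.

d=39/2 v_max=13/8 a_max=1/4

a_max = (13/8)/(13/2) = 1/4
d_a = ½·13/8·13/2 = 169/32; d_c = 13/8·11/2 = 143/16
d = 2·169/32 + 143/16 = 39/2
t_c = 11/2 > 0 → v_max = v_peak = 13/8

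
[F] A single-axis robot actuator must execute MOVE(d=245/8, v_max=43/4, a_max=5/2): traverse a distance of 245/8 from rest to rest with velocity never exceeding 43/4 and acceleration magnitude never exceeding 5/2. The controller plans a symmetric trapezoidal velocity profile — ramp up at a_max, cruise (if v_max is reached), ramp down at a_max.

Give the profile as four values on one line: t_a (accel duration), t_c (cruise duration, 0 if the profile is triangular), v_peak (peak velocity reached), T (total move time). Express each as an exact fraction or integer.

t_a=7/2 t_c=0 v_peak=35/4 T=7

(v_max)²/a_max = (43/4)²/(5/2) = 1849/40
245/8 < 1849/40 ⇒ no cruise
v_peak = √(245/8·5/2) = √(1225/16) = 35/4
t_a = (35/4)/(5/2) = 7/2; t_c = 0
T = 2·7/2 = 7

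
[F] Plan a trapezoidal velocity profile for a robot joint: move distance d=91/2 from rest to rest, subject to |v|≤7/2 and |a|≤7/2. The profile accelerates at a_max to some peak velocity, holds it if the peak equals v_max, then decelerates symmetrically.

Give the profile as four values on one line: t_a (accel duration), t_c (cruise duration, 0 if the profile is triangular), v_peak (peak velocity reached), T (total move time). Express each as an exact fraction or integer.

(v_max)²/a_max = (7/2)²/(7/2) = 7/2
91/2 ≥ 7/2 → trapezoidal
t_a = (7/2)/(7/2) = 1; v_peak = 7/2
d_cruise = 91/2 − 7/2 = 42; t_c = 42/(7/2) = 12
T = 2·1 + 12 = 14

t_a=1 t_c=12 v_peak=7/2 T=14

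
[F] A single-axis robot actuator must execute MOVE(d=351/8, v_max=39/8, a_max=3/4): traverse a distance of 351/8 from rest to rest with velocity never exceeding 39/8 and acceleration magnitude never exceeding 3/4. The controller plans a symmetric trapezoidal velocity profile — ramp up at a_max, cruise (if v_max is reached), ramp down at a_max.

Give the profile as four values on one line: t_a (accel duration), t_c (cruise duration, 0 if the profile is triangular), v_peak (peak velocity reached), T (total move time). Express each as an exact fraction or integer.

(v_max)²/a_max = (39/8)²/(3/4) = 507/16
351/8 ≥ 507/16 so v_max reached
t_a = (39/8)/(3/4) = 13/2; v_peak = 39/8
d_cruise = 351/8 − 507/16 = 195/16; t_c = (195/16)/(39/8) = 5/2
T = 2·13/2 + 5/2 = 31/2

t_a=13/2 t_c=5/2 v_peak=39/8 T=31/2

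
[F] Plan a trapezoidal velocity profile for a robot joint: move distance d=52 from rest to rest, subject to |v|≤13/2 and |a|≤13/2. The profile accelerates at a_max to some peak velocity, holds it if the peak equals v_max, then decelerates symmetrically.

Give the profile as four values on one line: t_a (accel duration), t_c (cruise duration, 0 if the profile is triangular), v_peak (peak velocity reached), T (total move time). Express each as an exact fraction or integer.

v_max²/a_max = (13/2)²/(13/2) = 13/2
52 ≥ 13/2 ⇒ cruise phase
t_a = (13/2)/(13/2) = 1; v_peak = 13/2
d_cruise = 52 − 13/2 = 91/2; t_c = (91/2)/(13/2) = 7
T = 2·1 + 7 = 9

t_a=1 t_c=7 v_peak=13/2 T=9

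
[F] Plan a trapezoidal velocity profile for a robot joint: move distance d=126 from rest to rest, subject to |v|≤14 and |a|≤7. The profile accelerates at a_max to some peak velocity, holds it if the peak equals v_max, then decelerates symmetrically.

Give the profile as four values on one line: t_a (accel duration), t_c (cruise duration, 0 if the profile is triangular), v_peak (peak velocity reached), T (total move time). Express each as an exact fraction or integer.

t_a=2 t_c=7 v_peak=14 T=11

vₘ²/aₘ = 14²/7 = 28
126 ≥ 28 → trapezoidal
t_a = 14/7 = 2; v_peak = 14
d_cruise = 126 − 28 = 98; t_c = 98/14 = 7
T = 2·2 + 7 = 11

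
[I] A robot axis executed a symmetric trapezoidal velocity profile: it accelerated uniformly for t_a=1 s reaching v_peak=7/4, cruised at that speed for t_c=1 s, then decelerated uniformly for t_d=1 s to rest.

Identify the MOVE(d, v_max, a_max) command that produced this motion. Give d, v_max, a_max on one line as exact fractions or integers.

a_max = (7/4)/1 = 7/4
d_a = ½·7/4·1 = 7/8; d_c = 7/4·1 = 7/4
d = 2·7/8 + 7/4 = 7/2
t_c = 1 > 0 so v_max = 7/4

d=7/2 v_max=7/4 a_max=7/4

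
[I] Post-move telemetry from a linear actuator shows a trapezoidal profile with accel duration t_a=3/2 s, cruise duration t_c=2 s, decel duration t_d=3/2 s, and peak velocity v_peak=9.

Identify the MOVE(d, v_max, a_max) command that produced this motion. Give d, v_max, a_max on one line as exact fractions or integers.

d=63/2 v_max=9 a_max=6

a_max = 9/(3/2) = 6
d_a = ½·9·3/2 = 27/4; d_c = 9·2 = 18
d = 2·27/4 + 18 = 63/2
t_c = 2 > 0 so v_max = 9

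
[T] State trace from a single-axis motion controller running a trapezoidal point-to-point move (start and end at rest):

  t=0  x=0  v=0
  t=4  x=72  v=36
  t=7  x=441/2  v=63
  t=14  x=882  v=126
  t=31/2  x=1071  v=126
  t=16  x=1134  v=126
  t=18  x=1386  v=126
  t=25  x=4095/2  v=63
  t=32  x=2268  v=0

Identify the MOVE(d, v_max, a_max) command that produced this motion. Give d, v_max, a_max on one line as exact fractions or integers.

final state: t=32, x=2268, v=0 → d = 2268
a_max = (36−0)/(4−0) = 9
max v = 126 over t∈[14,18] → v_max = 126
check: 126·(14+4) = 2268 ✓

d=2268 v_max=126 a_max=9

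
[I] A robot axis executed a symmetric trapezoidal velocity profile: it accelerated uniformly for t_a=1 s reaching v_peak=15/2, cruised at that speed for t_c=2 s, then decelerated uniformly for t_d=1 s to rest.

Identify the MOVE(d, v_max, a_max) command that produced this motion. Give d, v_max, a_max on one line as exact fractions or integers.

a_max = (15/2)/1 = 15/2
d_a = ½·15/2·1 = 15/4; d_c = 15/2·2 = 15
d = 2·15/4 + 15 = 45/2
t_c = 2 > 0 so v_max = 15/2

d=45/2 v_max=15/2 a_max=15/2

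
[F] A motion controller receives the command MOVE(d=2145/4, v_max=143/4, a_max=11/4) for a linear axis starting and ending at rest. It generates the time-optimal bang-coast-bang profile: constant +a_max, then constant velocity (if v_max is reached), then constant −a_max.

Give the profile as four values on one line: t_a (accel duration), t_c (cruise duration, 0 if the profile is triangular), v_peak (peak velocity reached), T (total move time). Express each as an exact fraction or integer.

t_a=13 t_c=2 v_peak=143/4 T=28

(v_max)²/a_max = (143/4)²/(11/4) = 1859/4
2145/4 ≥ 1859/4 ⇒ cruise phase
t_a = (143/4)/(11/4) = 13; v_peak = 143/4
d_cruise = 2145/4 − 1859/4 = 143/2; t_c = (143/2)/(143/4) = 2
T = 2·13 + 2 = 28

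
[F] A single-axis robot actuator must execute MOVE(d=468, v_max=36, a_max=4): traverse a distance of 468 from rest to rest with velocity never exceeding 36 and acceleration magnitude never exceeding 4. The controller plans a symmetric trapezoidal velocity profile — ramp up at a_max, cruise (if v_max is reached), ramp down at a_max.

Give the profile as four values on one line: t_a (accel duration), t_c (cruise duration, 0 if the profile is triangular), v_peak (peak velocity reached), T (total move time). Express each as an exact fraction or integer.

vₘ²/aₘ = 36²/4 = 324
468 ≥ 324 → trapezoidal
t_a = 36/4 = 9; v_peak = 36
d_cruise = 468 − 324 = 144; t_c = 144/36 = 4
T = 2·9 + 4 = 22

t_a=9 t_c=4 v_peak=36 T=22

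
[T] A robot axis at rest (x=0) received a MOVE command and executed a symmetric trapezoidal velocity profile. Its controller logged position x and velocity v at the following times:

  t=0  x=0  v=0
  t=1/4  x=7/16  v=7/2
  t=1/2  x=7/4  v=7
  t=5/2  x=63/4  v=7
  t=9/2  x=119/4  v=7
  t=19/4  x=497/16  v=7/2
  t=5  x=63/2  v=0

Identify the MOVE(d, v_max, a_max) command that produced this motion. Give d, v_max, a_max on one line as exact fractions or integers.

d=63/2 v_max=7 a_max=14

final state: t=5, x=63/2, v=0 → d = 63/2
a_max = (7/2−0)/(1/4−0) = 14
max v = 7 over t∈[1/2,9/2] → v_max = 7
check: 7·(1/2+4) = 63/2 ✓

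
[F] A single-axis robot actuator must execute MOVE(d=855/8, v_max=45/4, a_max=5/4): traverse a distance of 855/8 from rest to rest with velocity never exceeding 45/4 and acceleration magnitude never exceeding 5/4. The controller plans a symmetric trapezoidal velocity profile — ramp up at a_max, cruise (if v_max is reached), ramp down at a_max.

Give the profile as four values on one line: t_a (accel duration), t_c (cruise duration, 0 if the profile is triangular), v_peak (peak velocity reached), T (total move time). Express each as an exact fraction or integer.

t_a=9 t_c=1/2 v_peak=45/4 T=37/2

v_max²/a_max = (45/4)²/(5/4) = 405/4
855/8 ≥ 405/4 so v_max reached
t_a = (45/4)/(5/4) = 9; v_peak = 45/4
d_cruise = 855/8 − 405/4 = 45/8; t_c = (45/8)/(45/4) = 1/2
T = 2·9 + 1/2 = 37/2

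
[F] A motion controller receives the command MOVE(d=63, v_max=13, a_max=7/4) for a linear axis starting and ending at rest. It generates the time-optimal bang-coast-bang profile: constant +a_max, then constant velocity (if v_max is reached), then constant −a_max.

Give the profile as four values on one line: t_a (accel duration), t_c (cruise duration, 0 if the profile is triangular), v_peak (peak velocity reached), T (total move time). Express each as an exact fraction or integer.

t_a=6 t_c=0 v_peak=21/2 T=12

v_max²/a_max = 13²/(7/4) = 676/7
63 < 676/7 ⇒ no cruise
v_peak = √(63·7/4) = √(441/4) = 21/2
t_a = (21/2)/(7/4) = 6; t_c = 0
T = 2·6 = 12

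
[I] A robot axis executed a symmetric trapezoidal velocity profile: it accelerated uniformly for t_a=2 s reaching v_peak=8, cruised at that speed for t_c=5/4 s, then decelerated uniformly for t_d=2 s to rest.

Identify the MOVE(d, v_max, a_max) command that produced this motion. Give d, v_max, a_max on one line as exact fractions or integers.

a_max = 8/2 = 4
d_a = ½·8·2 = 8; d_c = 8·5/4 = 10
d = 2·8 + 10 = 26
t_c = 5/4 > 0 so v_max = 8

d=26 v_max=8 a_max=4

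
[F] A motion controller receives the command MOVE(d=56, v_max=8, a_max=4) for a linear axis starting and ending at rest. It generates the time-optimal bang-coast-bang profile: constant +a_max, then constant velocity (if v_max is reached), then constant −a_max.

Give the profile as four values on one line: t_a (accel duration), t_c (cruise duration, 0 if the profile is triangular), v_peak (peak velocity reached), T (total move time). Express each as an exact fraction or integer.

t_a=2 t_c=5 v_peak=8 T=9

vₘ²/aₘ = 8²/4 = 16
56 ≥ 16 so v_max reached
t_a = 8/4 = 2; v_peak = 8
d_cruise = 56 − 16 = 40; t_c = 40/8 = 5
T = 2·2 + 5 = 9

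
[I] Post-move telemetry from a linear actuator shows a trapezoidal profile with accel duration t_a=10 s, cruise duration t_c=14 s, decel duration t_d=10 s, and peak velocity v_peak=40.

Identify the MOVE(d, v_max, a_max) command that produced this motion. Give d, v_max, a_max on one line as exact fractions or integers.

a_max = 40/10 = 4
d_a = ½·40·10 = 200; d_c = 40·14 = 560
d = 2·200 + 560 = 960
t_c = 14 > 0 → v_max = v_peak = 40

d=960 v_max=40 a_max=4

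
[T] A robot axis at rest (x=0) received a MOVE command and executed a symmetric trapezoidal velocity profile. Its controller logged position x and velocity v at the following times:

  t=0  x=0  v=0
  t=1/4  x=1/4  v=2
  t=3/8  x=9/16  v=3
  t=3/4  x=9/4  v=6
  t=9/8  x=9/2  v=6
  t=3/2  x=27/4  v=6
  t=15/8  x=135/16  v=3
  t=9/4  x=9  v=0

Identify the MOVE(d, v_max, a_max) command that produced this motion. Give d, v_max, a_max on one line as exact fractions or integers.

final state: t=9/4, x=9, v=0 → d = 9
a_max = (2−0)/(1/4−0) = 8
max v = 6 over t∈[3/4,3/2] → v_max = 6
check: 6·(3/4+3/4) = 9 ✓

d=9 v_max=6 a_max=8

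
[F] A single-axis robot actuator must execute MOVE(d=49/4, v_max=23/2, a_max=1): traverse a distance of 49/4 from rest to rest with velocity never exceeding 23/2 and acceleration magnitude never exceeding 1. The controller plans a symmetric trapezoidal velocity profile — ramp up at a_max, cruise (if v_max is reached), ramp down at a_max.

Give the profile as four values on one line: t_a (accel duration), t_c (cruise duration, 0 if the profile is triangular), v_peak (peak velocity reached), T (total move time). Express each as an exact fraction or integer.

vₘ²/aₘ = (23/2)²/1 = 529/4
49/4 < 529/4 so t_c = 0
v_peak = √(49/4·1) = √(49/4) = 7/2
t_a = (7/2)/1 = 7/2; t_c = 0
T = 2·7/2 = 7

t_a=7/2 t_c=0 v_peak=7/2 T=7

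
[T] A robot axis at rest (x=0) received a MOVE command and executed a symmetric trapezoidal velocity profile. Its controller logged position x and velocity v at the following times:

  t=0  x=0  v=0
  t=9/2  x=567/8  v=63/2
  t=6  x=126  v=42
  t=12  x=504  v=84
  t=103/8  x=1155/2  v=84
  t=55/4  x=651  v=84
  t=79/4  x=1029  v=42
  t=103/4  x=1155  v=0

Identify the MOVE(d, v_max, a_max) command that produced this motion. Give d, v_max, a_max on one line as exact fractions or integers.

d=1155 v_max=84 a_max=7

final state: t=103/4, x=1155, v=0 → d = 1155
a_max = (63/2−0)/(9/2−0) = 7
max v = 84 over t∈[12,55/4] → v_max = 84
check: 84·(12+7/4) = 1155 ✓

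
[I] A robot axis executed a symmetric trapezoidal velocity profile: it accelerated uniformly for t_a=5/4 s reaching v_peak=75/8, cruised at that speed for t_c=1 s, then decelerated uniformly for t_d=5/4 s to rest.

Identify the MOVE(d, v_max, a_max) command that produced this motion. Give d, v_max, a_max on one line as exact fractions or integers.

d=675/32 v_max=75/8 a_max=15/2

a_max = (75/8)/(5/4) = 15/2
d_a = ½·75/8·5/4 = 375/64; d_c = 75/8·1 = 75/8
d = 2·375/64 + 75/8 = 675/32
t_c = 1 > 0 ⇒ limit active, v_max = 75/8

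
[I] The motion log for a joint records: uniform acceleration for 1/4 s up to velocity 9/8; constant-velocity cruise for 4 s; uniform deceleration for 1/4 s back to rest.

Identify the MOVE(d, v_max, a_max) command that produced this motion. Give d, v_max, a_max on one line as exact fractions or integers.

d=153/32 v_max=9/8 a_max=9/2

a_max = (9/8)/(1/4) = 9/2
d_a = ½·9/8·1/4 = 9/64; d_c = 9/8·4 = 9/2
d = 2·9/64 + 9/2 = 153/32
t_c = 4 > 0 so v_max = 9/8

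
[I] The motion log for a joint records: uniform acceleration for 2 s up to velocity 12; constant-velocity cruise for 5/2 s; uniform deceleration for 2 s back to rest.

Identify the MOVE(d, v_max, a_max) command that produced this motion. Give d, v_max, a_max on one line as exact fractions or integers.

a_max = 12/2 = 6
d_a = ½·12·2 = 12; d_c = 12·5/2 = 30
d = 2·12 + 30 = 54
t_c = 5/2 > 0 → v_max = v_peak = 12

d=54 v_max=12 a_max=6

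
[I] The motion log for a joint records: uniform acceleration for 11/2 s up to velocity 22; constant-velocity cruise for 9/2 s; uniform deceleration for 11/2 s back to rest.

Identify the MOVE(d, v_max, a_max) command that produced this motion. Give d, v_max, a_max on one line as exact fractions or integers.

a_max = 22/(11/2) = 4
d_a = ½·22·11/2 = 121/2; d_c = 22·9/2 = 99
d = 2·121/2 + 99 = 220
t_c = 9/2 > 0 so v_max = 22

d=220 v_max=22 a_max=4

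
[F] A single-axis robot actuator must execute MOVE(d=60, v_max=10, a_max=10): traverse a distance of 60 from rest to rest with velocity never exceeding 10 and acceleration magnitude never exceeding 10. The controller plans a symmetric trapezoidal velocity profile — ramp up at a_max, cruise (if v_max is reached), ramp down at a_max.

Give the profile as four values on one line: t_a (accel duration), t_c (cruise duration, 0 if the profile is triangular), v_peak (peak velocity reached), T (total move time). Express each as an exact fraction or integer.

vₘ²/aₘ = 10²/10 = 10
60 ≥ 10 ⇒ cruise phase
t_a = 10/10 = 1; v_peak = 10
d_cruise = 60 − 10 = 50; t_c = 50/10 = 5
T = 2·1 + 5 = 7

t_a=1 t_c=5 v_peak=10 T=7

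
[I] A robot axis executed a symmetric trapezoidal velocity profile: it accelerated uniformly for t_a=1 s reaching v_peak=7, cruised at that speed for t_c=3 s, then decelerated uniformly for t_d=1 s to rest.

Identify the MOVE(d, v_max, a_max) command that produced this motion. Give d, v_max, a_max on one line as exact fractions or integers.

d=28 v_max=7 a_max=7

a_max = 7/1 = 7
d_a = ½·7·1 = 7/2; d_c = 7·3 = 21
d = 2·7/2 + 21 = 28
t_c = 3 > 0 → v_max = v_peak = 7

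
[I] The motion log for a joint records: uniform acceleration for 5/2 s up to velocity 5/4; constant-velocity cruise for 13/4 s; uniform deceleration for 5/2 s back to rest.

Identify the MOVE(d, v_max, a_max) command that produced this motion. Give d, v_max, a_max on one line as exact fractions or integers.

a_max = (5/4)/(5/2) = 1/2
d_a = ½·5/4·5/2 = 25/16; d_c = 5/4·13/4 = 65/16
d = 2·25/16 + 65/16 = 115/16
t_c = 13/4 > 0 → v_max = v_peak = 5/4

d=115/16 v_max=5/4 a_max=1/2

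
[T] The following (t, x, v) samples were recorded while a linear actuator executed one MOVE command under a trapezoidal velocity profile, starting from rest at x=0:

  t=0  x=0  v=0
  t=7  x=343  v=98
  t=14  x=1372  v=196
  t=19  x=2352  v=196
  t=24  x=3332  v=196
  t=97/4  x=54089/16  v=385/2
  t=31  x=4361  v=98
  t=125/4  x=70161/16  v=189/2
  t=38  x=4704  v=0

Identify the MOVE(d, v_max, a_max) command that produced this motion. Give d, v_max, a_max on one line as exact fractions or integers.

d=4704 v_max=196 a_max=14

final state: t=38, x=4704, v=0 → d = 4704
a_max = (98−0)/(7−0) = 14
max v = 196 over t∈[14,24] → v_max = 196
check: 196·(14+10) = 4704 ✓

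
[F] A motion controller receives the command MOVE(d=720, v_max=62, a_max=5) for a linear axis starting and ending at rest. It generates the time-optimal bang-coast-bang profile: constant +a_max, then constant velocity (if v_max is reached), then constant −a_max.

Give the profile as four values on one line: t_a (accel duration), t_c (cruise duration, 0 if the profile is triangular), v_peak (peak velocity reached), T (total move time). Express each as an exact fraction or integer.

t_a=12 t_c=0 v_peak=60 T=24

v_max²/a_max = 62²/5 = 3844/5
720 < 3844/5 so t_c = 0
v_peak = √(720·5) = √3600 = 60
t_a = 60/5 = 12; t_c = 0
T = 2·12 = 24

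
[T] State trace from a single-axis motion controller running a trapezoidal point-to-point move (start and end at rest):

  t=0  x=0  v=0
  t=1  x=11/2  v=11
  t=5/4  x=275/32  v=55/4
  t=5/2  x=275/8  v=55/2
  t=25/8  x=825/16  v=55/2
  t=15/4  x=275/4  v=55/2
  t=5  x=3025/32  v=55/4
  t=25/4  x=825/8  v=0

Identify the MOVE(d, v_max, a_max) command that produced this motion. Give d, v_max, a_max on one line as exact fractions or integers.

d=825/8 v_max=55/2 a_max=11

final state: t=25/4, x=825/8, v=0 → d = 825/8
a_max = (11−0)/(1−0) = 11
max v = 55/2 over t∈[5/2,15/4] → v_max = 55/2
check: 55/2·(5/2+5/4) = 825/8 ✓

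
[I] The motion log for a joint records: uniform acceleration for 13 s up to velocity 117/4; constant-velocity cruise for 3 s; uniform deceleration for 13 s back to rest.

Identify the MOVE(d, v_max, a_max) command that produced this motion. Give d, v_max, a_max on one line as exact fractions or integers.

d=468 v_max=117/4 a_max=9/4

a_max = (117/4)/13 = 9/4
d_a = ½·117/4·13 = 1521/8; d_c = 117/4·3 = 351/4
d = 2·1521/8 + 351/4 = 468
t_c = 3 > 0 so v_max = 117/4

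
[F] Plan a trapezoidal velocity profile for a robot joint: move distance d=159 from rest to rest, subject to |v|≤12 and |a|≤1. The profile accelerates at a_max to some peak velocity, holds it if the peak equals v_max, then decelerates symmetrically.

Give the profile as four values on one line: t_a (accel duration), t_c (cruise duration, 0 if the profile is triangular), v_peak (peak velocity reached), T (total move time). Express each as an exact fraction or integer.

t_a=12 t_c=5/4 v_peak=12 T=101/4

vₘ²/aₘ = 12²/1 = 144
159 ≥ 144 ⇒ cruise phase
t_a = 12/1 = 12; v_peak = 12
d_cruise = 159 − 144 = 15; t_c = 15/12 = 5/4
T = 2·12 + 5/4 = 101/4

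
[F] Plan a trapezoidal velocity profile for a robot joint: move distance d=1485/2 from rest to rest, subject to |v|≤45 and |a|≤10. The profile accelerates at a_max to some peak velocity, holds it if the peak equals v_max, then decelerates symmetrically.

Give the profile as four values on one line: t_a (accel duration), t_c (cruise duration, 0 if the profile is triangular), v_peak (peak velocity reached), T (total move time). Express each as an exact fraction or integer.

t_a=9/2 t_c=12 v_peak=45 T=21

vₘ²/aₘ = 45²/10 = 405/2
1485/2 ≥ 405/2 ⇒ cruise phase
t_a = 45/10 = 9/2; v_peak = 45
d_cruise = 1485/2 − 405/2 = 540; t_c = 540/45 = 12
T = 2·9/2 + 12 = 21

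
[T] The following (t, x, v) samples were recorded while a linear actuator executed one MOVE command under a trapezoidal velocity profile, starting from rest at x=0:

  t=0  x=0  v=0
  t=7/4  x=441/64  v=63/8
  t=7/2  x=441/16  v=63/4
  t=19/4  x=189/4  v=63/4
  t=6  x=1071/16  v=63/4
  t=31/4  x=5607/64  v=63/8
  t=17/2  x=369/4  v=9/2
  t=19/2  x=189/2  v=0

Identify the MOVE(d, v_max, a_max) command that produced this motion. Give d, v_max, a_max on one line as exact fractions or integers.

final state: t=19/2, x=189/2, v=0 → d = 189/2
a_max = (63/8−0)/(7/4−0) = 9/2
max v = 63/4 over t∈[7/2,6] → v_max = 63/4
check: 63/4·(7/2+5/2) = 189/2 ✓

d=189/2 v_max=63/4 a_max=9/2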